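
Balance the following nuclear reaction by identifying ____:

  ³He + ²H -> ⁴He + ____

Conserve mass number: 3 + 2 = 4 + A, so A = 1.
Conserve atomic number: 2 + 1 = 2 + Z, so Z = 1.
A = 1 and Z = 1 is ¹H — a proton.

proton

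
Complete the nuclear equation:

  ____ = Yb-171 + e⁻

Tm-171

Conserve mass number: A = 171 + 0, so A = 171.
Conserve atomic number: Z = 70 − 1, so Z = 69.
Z = 69 is thulium, so the species is Tm-171.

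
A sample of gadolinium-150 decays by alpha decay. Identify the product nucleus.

Alpha decay: mass number changes by -4, atomic number by -2.
A: 150 − 4 = 146; Z: 64 − 2 = 62.
Z = 62 is samarium, so the daughter is samarium-146.

Sm-146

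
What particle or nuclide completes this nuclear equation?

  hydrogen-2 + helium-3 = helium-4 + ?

proton

Conserve mass number: 2 + 3 = 4 + A, so A = 1.
Conserve atomic number: 1 + 2 = 2 + Z, so Z = 1.
A = 1 and Z = 1 is hydrogen-1 — a proton.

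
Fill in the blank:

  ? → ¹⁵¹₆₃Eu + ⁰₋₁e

Conserve mass number: A = 151 + 0, so A = 151.
Conserve atomic number: Z = 63 − 1, so Z = 62.
Z = 62 is samarium, so the species is ¹⁵¹₆₂Sm.

Sm-151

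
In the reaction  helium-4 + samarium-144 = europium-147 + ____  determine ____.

Conserve mass number: 4 + 144 = 147 + A, so A = 1.
Conserve atomic number: 2 + 62 = 63 + Z, so Z = 1.
A = 1 and Z = 1 is hydrogen-1 — a proton.

proton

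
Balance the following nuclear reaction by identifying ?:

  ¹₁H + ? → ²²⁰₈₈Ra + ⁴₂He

Ac-223

Conserve mass number: 1 + A = 220 + 4, so A = 223.
Conserve atomic number: 1 + Z = 88 + 2, so Z = 89.
Z = 89 is actinium, so the species is ²²³₈₉Ac.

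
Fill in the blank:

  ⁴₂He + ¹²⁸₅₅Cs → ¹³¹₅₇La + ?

neutron

Conserve mass number: 4 + 128 = 131 + A, so A = 1.
Conserve atomic number: 2 + 55 = 57 + Z, so Z = 0.
A = 1 and Z = 0 is ¹₀n — a neutron.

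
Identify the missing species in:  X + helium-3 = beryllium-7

alpha particle

Conserve mass number: A + 3 = 7, so A = 4.
Conserve atomic number: Z + 2 = 4, so Z = 2.
A = 4 and Z = 2 is helium-4 — an alpha particle.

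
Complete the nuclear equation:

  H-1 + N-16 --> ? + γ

Conserve mass number: 1 + 16 = A + 0, so A = 17.
Conserve atomic number: 1 + 7 = Z + 0, so Z = 8.
Z = 8 is oxygen, so the species is O-17.

O-17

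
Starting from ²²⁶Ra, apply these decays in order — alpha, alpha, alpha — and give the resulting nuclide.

Start: (A, Z) = (226, 88).
After α: (222, 86).
After α: (218, 84).
After α: (214, 82).
Z = 82 is lead.

Pb-214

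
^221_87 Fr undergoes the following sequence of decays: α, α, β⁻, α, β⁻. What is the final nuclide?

Bi-209

Start: (A, Z) = (221, 87).
After α: (217, 85).
After α: (213, 83).
After β⁻: (213, 84).
After α: (209, 82).
After β⁻: (209, 83).
Z = 83 is bismuth.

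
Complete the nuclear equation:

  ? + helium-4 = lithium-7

Conserve mass number: A + 4 = 7, so A = 3.
Conserve atomic number: Z + 2 = 3, so Z = 1.
A = 3 and Z = 1 is hydrogen-3 — a triton.

triton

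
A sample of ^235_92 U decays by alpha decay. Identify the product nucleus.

Alpha decay: mass number changes by -4, atomic number by -2.
A: 235 − 4 = 231; Z: 92 − 2 = 90.
Z = 90 is thorium, so the daughter is ^231_90 Th.

Th-231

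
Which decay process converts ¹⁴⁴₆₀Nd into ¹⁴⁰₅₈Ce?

ΔA = 140 − 144 = -4; ΔZ = 58 − 60 = -2.
A drops by 4 and Z drops by 2 — the signature of alpha emission.

alpha decay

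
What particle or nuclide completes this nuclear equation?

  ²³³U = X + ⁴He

Conserve mass number: 233 = A + 4, so A = 229.
Conserve atomic number: 92 = Z + 2, so Z = 90.
Z = 90 is thorium, so the species is ²²⁹Th.

Th-229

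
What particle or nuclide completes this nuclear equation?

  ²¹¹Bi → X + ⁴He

Tl-207

Conserve mass number: 211 = A + 4, so A = 207.
Conserve atomic number: 83 = Z + 2, so Z = 81.
Z = 81 is thallium, so the species is ²⁰⁷Tl.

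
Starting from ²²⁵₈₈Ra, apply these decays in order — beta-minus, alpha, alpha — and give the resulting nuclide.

Start: (A, Z) = (225, 88).
After β⁻: (225, 89).
After α: (221, 87).
After α: (217, 85).
Z = 85 is astatine.

At-217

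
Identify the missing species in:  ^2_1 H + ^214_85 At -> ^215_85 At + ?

Conserve mass number: 2 + 214 = 215 + A, so A = 1.
Conserve atomic number: 1 + 85 = 85 + Z, so Z = 1.
A = 1 and Z = 1 is ^1_1 H — a proton.

proton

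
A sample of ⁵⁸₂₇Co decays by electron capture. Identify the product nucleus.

Electron capture: mass number changes by +0, atomic number by -1.
A: 58 = 58; Z: 27 − 1 = 26.
Z = 26 is iron, so the daughter is ⁵⁸₂₆Fe.

Fe-58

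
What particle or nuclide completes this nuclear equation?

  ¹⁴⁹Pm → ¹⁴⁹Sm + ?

Conserve mass number: 149 = 149 + A, so A = 0.
Conserve atomic number: 61 = 62 + Z, so Z = -1.
A = 0 and Z = -1 is e⁻ — a beta-minus particle.

beta-minus particle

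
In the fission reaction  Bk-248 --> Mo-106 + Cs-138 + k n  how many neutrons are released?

4

Conserve mass number: 248 = 106 + 138 + k, so k = 248 − 244 = 4.
Check atomic number: 97 = 42 + 55 + 0 = 97. ✓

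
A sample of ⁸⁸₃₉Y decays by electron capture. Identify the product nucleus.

Sr-88

Electron capture: mass number changes by +0, atomic number by -1.
A: 88 = 88; Z: 39 − 1 = 38.
Z = 38 is strontium, so the daughter is ⁸⁸₃₈Sr.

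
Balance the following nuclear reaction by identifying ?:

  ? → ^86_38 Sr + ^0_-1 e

Conserve mass number: A = 86 + 0, so A = 86.
Conserve atomic number: Z = 38 − 1, so Z = 37.
Z = 37 is rubidium, so the species is ^86_37 Rb.

Rb-86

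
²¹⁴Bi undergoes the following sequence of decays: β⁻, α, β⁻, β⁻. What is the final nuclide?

Po-210

Start: (A, Z) = (214, 83).
After β⁻: (214, 84).
After α: (210, 82).
After β⁻: (210, 83).
After β⁻: (210, 84).
Z = 84 is polonium.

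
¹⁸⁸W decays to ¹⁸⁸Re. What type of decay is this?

beta-minus decay

ΔA = 188 − 188 = 0; ΔZ = 75 − 74 = +1.
A is unchanged and Z rises by 1 — a neutron has become a proton (β⁻ decay).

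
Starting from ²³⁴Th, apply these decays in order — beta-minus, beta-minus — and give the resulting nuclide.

U-234

Start: (A, Z) = (234, 90).
After β⁻: (234, 91).
After β⁻: (234, 92).
Z = 92 is uranium.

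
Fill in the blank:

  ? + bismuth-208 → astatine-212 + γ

Conserve mass number: A + 208 = 212 + 0, so A = 4.
Conserve atomic number: Z + 83 = 85 + 0, so Z = 2.
A = 4 and Z = 2 is helium-4 — an alpha particle.

alpha particle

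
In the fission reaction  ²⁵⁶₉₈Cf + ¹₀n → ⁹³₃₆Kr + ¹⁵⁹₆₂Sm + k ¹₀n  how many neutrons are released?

5

Conserve mass number: 257 = 93 + 159 + k, so k = 257 − 252 = 5.
Check atomic number: 98 = 36 + 62 + 0 = 98. ✓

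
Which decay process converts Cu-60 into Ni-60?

ΔA = 60 − 60 = 0; ΔZ = 28 − 29 = -1.
A is unchanged and Z drops by 1 — a proton has become a neutron (β⁺ emission or electron capture).

beta-plus decay or electron capture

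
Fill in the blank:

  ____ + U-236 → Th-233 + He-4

Conserve mass number: A + 236 = 233 + 4, so A = 1.
Conserve atomic number: Z + 92 = 90 + 2, so Z = 0.
A = 1 and Z = 0 is n — a neutron.

neutron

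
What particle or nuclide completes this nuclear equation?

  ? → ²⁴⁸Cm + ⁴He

Cf-252

Conserve mass number: A = 248 + 4, so A = 252.
Conserve atomic number: Z = 96 + 2, so Z = 98.
Z = 98 is californium, so the species is ²⁵²Cf.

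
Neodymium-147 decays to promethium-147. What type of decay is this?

ΔA = 147 − 147 = 0; ΔZ = 61 − 60 = +1.
A is unchanged and Z rises by 1 — a neutron has become a proton (β⁻ decay).

beta-minus decay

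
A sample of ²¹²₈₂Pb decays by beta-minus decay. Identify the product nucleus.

Bi-212

Beta-minus decay: mass number changes by +0, atomic number by +1.
A: 212 = 212; Z: 82 + 1 = 83.
Z = 83 is bismuth, so the daughter is ²¹²₈₃Bi.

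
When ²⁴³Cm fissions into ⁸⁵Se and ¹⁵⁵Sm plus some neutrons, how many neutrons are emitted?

3

Conserve mass number: 243 = 85 + 155 + k, so k = 243 − 240 = 3.
Check atomic number: 96 = 34 + 62 + 0 = 96. ✓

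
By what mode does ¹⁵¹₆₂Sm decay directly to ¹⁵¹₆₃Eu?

ΔA = 151 − 151 = 0; ΔZ = 63 − 62 = +1.
A is unchanged and Z rises by 1 — a neutron has become a proton (β⁻ decay).

beta-minus decay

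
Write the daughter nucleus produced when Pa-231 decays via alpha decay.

Alpha decay: mass number changes by -4, atomic number by -2.
A: 231 − 4 = 227; Z: 91 − 2 = 89.
Z = 89 is actinium, so the daughter is Ac-227.

Ac-227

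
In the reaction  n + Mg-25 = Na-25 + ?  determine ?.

Conserve mass number: 1 + 25 = 25 + A, so A = 1.
Conserve atomic number: 0 + 12 = 11 + Z, so Z = 1.
A = 1 and Z = 1 is H-1 — a proton.

proton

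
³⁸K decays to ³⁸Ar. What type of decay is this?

ΔA = 38 − 38 = 0; ΔZ = 18 − 19 = -1.
A is unchanged and Z drops by 1 — a proton has become a neutron (β⁺ emission or electron capture).

beta-plus decay or electron capture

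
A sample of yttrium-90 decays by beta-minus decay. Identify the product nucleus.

Zr-90

Beta-minus decay: mass number changes by +0, atomic number by +1.
A: 90 = 90; Z: 39 + 1 = 40.
Z = 40 is zirconium, so the daughter is zirconium-90.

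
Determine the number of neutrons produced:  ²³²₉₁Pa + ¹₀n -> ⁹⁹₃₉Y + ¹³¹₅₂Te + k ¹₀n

3

Conserve mass number: 233 = 99 + 131 + k, so k = 233 − 230 = 3.
Check atomic number: 91 = 39 + 52 + 0 = 91. ✓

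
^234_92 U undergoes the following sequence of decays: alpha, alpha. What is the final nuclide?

Ra-226

Start: (A, Z) = (234, 92).
After α: (230, 90).
After α: (226, 88).
Z = 88 is radium.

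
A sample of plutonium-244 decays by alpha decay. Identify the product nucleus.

Alpha decay: mass number changes by -4, atomic number by -2.
A: 244 − 4 = 240; Z: 94 − 2 = 92.
Z = 92 is uranium, so the daughter is uranium-240.

U-240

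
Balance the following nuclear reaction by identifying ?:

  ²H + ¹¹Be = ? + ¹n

B-12

Conserve mass number: 2 + 11 = A + 1, so A = 12.
Conserve atomic number: 1 + 4 = Z + 0, so Z = 5.
Z = 5 is boron, so the species is ¹²B.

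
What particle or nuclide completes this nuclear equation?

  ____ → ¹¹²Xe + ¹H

Cs-113

Conserve mass number: A = 112 + 1, so A = 113.
Conserve atomic number: Z = 54 + 1, so Z = 55.
Z = 55 is caesium, so the species is ¹¹³Cs.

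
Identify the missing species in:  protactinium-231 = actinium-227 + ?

alpha particle

Conserve mass number: 231 = 227 + A, so A = 4.
Conserve atomic number: 91 = 89 + Z, so Z = 2.
A = 4 and Z = 2 is helium-4 — an alpha particle.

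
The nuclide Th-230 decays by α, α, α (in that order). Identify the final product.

Start: (A, Z) = (230, 90).
After α: (226, 88).
After α: (222, 86).
After α: (218, 84).
Z = 84 is polonium.

Po-218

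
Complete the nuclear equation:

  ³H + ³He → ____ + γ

Li-6

Conserve mass number: 3 + 3 = A + 0, so A = 6.
Conserve atomic number: 1 + 2 = Z + 0, so Z = 3.
Z = 3 is lithium, so the species is ⁶Li.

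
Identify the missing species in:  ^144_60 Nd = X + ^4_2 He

Ce-140

Conserve mass number: 144 = A + 4, so A = 140.
Conserve atomic number: 60 = Z + 2, so Z = 58.
Z = 58 is cerium, so the species is ^140_58 Ce.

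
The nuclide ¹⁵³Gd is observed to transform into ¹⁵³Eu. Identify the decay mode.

beta-plus decay or electron capture

ΔA = 153 − 153 = 0; ΔZ = 63 − 64 = -1.
A is unchanged and Z drops by 1 — a proton has become a neutron (β⁺ emission or electron capture).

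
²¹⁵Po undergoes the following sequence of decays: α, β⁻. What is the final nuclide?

Start: (A, Z) = (215, 84).
After α: (211, 82).
After β⁻: (211, 83).
Z = 83 is bismuth.

Bi-211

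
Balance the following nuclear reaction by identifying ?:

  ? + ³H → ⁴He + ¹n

deuteron

Conserve mass number: A + 3 = 4 + 1, so A = 2.
Conserve atomic number: Z + 1 = 2 + 0, so Z = 1.
A = 2 and Z = 1 is ²H — a deuteron.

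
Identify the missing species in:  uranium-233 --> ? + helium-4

Th-229

Conserve mass number: 233 = A + 4, so A = 229.
Conserve atomic number: 92 = Z + 2, so Z = 90.
Z = 90 is thorium, so the species is thorium-229.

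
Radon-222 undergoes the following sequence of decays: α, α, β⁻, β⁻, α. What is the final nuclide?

Start: (A, Z) = (222, 86).
After α: (218, 84).
After α: (214, 82).
After β⁻: (214, 83).
After β⁻: (214, 84).
After α: (210, 82).
Z = 82 is lead.

Pb-210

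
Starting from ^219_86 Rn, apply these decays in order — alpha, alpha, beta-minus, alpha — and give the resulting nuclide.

Tl-207

Start: (A, Z) = (219, 86).
After α: (215, 84).
After α: (211, 82).
After β⁻: (211, 83).
After α: (207, 81).
Z = 81 is thallium.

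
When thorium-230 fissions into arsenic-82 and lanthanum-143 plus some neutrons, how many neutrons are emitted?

Conserve mass number: 230 = 82 + 143 + k, so k = 230 − 225 = 5.
Check atomic number: 90 = 33 + 57 + 0 = 90. ✓

5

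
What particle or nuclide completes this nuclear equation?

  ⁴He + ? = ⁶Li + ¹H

He-3

Conserve mass number: 4 + A = 6 + 1, so A = 3.
Conserve atomic number: 2 + Z = 3 + 1, so Z = 2.
Z = 2 is helium, so the species is ³He.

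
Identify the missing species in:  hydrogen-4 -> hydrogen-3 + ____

Conserve mass number: 4 = 3 + A, so A = 1.
Conserve atomic number: 1 = 1 + Z, so Z = 0.
A = 1 and Z = 0 is neutron — a neutron.

neutron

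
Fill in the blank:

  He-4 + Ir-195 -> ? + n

Au-198

Conserve mass number: 4 + 195 = A + 1, so A = 198.
Conserve atomic number: 2 + 77 = Z + 0, so Z = 79.
Z = 79 is gold, so the species is Au-198.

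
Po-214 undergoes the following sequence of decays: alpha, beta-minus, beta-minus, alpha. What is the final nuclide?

Start: (A, Z) = (214, 84).
After α: (210, 82).
After β⁻: (210, 83).
After β⁻: (210, 84).
After α: (206, 82).
Z = 82 is lead.

Pb-206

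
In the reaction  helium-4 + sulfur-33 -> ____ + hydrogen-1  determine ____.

Cl-36

Conserve mass number: 4 + 33 = A + 1, so A = 36.
Conserve atomic number: 2 + 16 = Z + 1, so Z = 17.
Z = 17 is chlorine, so the species is chlorine-36.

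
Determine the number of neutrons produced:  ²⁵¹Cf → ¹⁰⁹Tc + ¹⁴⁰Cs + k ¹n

2

Conserve mass number: 251 = 109 + 140 + k, so k = 251 − 249 = 2.
Check atomic number: 98 = 43 + 55 + 0 = 98. ✓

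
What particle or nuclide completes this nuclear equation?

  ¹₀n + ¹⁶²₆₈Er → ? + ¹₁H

Ho-162

Conserve mass number: 1 + 162 = A + 1, so A = 162.
Conserve atomic number: 0 + 68 = Z + 1, so Z = 67.
Z = 67 is holmium, so the species is ¹⁶²₆₇Ho.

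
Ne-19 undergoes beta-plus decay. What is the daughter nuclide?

F-19

Beta-plus decay: mass number changes by +0, atomic number by -1.
A: 19 = 19; Z: 10 − 1 = 9.
Z = 9 is fluorine, so the daughter is F-19.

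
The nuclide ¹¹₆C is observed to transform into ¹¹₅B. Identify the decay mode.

beta-plus decay or electron capture

ΔA = 11 − 11 = 0; ΔZ = 5 − 6 = -1.
A is unchanged and Z drops by 1 — a proton has become a neutron (β⁺ emission or electron capture).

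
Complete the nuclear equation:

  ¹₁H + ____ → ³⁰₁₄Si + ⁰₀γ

Al-29

Conserve mass number: 1 + A = 30 + 0, so A = 29.
Conserve atomic number: 1 + Z = 14 + 0, so Z = 13.
Z = 13 is aluminium, so the species is ²⁹₁₃Al.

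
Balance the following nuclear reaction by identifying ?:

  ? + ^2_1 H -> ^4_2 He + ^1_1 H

He-3

Conserve mass number: A + 2 = 4 + 1, so A = 3.
Conserve atomic number: Z + 1 = 2 + 1, so Z = 2.
Z = 2 is helium, so the species is ^3_2 He.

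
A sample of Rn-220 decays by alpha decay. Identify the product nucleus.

Po-216

Alpha decay: mass number changes by -4, atomic number by -2.
A: 220 − 4 = 216; Z: 86 − 2 = 84.
Z = 84 is polonium, so the daughter is Po-216.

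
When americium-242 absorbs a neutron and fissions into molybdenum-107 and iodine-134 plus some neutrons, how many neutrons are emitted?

Conserve mass number: 243 = 107 + 134 + k, so k = 243 − 241 = 2.
Check atomic number: 95 = 42 + 53 + 0 = 95. ✓

2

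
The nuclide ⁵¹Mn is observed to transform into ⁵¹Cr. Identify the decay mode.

beta-plus decay or electron capture

ΔA = 51 − 51 = 0; ΔZ = 24 − 25 = -1.
A is unchanged and Z drops by 1 — a proton has become a neutron (β⁺ emission or electron capture).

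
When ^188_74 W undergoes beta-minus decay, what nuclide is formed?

Re-188

Beta-minus decay: mass number changes by +0, atomic number by +1.
A: 188 = 188; Z: 74 + 1 = 75.
Z = 75 is rhenium, so the daughter is ^188_75 Re.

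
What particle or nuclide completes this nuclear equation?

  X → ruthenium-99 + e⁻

Conserve mass number: A = 99 + 0, so A = 99.
Conserve atomic number: Z = 44 − 1, so Z = 43.
Z = 43 is technetium, so the species is technetium-99.

Tc-99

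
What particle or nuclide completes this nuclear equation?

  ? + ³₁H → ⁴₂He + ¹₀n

deuteron

Conserve mass number: A + 3 = 4 + 1, so A = 2.
Conserve atomic number: Z + 1 = 2 + 0, so Z = 1.
A = 2 and Z = 1 is ²₁H — a deuteron.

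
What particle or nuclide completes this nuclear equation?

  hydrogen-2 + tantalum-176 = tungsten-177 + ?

Conserve mass number: 2 + 176 = 177 + A, so A = 1.
Conserve atomic number: 1 + 73 = 74 + Z, so Z = 0.
A = 1 and Z = 0 is neutron — a neutron.

neutron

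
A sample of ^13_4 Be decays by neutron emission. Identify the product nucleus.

Neutron emission: mass number changes by -1, atomic number by +0.
A: 13 − 1 = 12; Z: 4 = 4.
Z = 4 is beryllium, so the daughter is ^12_4 Be.

Be-12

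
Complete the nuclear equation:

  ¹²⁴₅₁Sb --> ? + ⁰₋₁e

Conserve mass number: 124 = A + 0, so A = 124.
Conserve atomic number: 51 = Z − 1, so Z = 52.
Z = 52 is tellurium, so the species is ¹²⁴₅₂Te.

Te-124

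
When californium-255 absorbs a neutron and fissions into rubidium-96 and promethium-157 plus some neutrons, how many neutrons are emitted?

3

Conserve mass number: 256 = 96 + 157 + k, so k = 256 − 253 = 3.
Check atomic number: 98 = 37 + 61 + 0 = 98. ✓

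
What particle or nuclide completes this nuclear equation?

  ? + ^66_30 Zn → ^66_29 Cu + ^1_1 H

Conserve mass number: A + 66 = 66 + 1, so A = 1.
Conserve atomic number: Z + 30 = 29 + 1, so Z = 0.
A = 1 and Z = 0 is ^1_0 n — a neutron.

neutron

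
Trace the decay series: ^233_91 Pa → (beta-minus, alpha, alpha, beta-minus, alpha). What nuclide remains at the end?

Fr-221

Start: (A, Z) = (233, 91).
After β⁻: (233, 92).
After α: (229, 90).
After α: (225, 88).
After β⁻: (225, 89).
After α: (221, 87).
Z = 87 is francium.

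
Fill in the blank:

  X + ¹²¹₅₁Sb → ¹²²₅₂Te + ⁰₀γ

proton

Conserve mass number: A + 121 = 122 + 0, so A = 1.
Conserve atomic number: Z + 51 = 52 + 0, so Z = 1.
A = 1 and Z = 1 is ¹₁H — a proton.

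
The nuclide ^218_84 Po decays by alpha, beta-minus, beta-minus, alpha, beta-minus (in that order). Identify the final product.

Start: (A, Z) = (218, 84).
After α: (214, 82).
After β⁻: (214, 83).
After β⁻: (214, 84).
After α: (210, 82).
After β⁻: (210, 83).
Z = 83 is bismuth.

Bi-210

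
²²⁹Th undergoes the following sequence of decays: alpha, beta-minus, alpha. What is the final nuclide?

Start: (A, Z) = (229, 90).
After α: (225, 88).
After β⁻: (225, 89).
After α: (221, 87).
Z = 87 is francium.

Fr-221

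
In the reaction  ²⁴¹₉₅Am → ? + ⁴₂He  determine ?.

Np-237

Conserve mass number: 241 = A + 4, so A = 237.
Conserve atomic number: 95 = Z + 2, so Z = 93.
Z = 93 is neptunium, so the species is ²³⁷₉₃Np.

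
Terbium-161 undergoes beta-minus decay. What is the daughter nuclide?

Beta-minus decay: mass number changes by +0, atomic number by +1.
A: 161 = 161; Z: 65 + 1 = 66.
Z = 66 is dysprosium, so the daughter is dysprosium-161.

Dy-161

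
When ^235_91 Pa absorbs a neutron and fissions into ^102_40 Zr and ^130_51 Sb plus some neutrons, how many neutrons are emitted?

4

Conserve mass number: 236 = 102 + 130 + k, so k = 236 − 232 = 4.
Check atomic number: 91 = 40 + 51 + 0 = 91. ✓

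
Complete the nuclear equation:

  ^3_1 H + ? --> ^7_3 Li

alpha particle

Conserve mass number: 3 + A = 7, so A = 4.
Conserve atomic number: 1 + Z = 3, so Z = 2.
A = 4 and Z = 2 is ^4_2 He — an alpha particle.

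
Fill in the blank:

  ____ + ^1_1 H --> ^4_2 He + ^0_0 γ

Conserve mass number: A + 1 = 4 + 0, so A = 3.
Conserve atomic number: Z + 1 = 2 + 0, so Z = 1.
A = 3 and Z = 1 is ^3_1 H — a triton.

triton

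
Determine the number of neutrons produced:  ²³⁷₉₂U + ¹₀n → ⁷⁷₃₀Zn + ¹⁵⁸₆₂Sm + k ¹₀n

Conserve mass number: 238 = 77 + 158 + k, so k = 238 − 235 = 3.
Check atomic number: 92 = 30 + 62 + 0 = 92. ✓

3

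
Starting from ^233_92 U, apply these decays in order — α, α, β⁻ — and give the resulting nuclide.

Start: (A, Z) = (233, 92).
After α: (229, 90).
After α: (225, 88).
After β⁻: (225, 89).
Z = 89 is actinium.

Ac-225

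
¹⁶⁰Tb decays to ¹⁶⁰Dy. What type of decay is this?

ΔA = 160 − 160 = 0; ΔZ = 66 − 65 = +1.
A is unchanged and Z rises by 1 — a neutron has become a proton (β⁻ decay).

beta-minus decay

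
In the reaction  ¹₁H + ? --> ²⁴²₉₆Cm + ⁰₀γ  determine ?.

Am-241

Conserve mass number: 1 + A = 242 + 0, so A = 241.
Conserve atomic number: 1 + Z = 96 + 0, so Z = 95.
Z = 95 is americium, so the species is ²⁴¹₉₅Am.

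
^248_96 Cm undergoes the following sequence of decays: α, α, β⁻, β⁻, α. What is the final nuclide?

U-236

Start: (A, Z) = (248, 96).
After α: (244, 94).
After α: (240, 92).
After β⁻: (240, 93).
After β⁻: (240, 94).
After α: (236, 92).
Z = 92 is uranium.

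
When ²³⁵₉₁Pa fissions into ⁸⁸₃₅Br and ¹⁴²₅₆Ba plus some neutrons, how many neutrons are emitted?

Conserve mass number: 235 = 88 + 142 + k, so k = 235 − 230 = 5.
Check atomic number: 91 = 35 + 56 + 0 = 91. ✓

5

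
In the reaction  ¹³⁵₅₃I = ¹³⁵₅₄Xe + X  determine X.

beta-minus particle

Conserve mass number: 135 = 135 + A, so A = 0.
Conserve atomic number: 53 = 54 + Z, so Z = -1.
A = 0 and Z = -1 is ⁰₋₁e — a beta-minus particle.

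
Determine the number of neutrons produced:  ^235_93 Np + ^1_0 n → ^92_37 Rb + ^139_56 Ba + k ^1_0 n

Conserve mass number: 236 = 92 + 139 + k, so k = 236 − 231 = 5.
Check atomic number: 93 = 37 + 56 + 0 = 93. ✓

5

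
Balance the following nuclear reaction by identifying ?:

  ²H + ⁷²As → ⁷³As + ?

Conserve mass number: 2 + 72 = 73 + A, so A = 1.
Conserve atomic number: 1 + 33 = 33 + Z, so Z = 1.
A = 1 and Z = 1 is ¹H — a proton.

proton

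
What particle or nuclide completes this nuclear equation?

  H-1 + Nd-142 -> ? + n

Conserve mass number: 1 + 142 = A + 1, so A = 142.
Conserve atomic number: 1 + 60 = Z + 0, so Z = 61.
Z = 61 is promethium, so the species is Pm-142.

Pm-142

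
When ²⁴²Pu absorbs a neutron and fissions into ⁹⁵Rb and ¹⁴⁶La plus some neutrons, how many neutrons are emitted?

Conserve mass number: 243 = 95 + 146 + k, so k = 243 − 241 = 2.
Check atomic number: 94 = 37 + 57 + 0 = 94. ✓

2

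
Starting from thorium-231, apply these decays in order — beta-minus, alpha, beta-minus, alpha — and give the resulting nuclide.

Start: (A, Z) = (231, 90).
After β⁻: (231, 91).
After α: (227, 89).
After β⁻: (227, 90).
After α: (223, 88).
Z = 88 is radium.

Ra-223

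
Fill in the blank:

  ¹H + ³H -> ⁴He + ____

Conserve mass number: 1 + 3 = 4 + A, so A = 0.
Conserve atomic number: 1 + 1 = 2 + Z, so Z = 0.
A = 0 and Z = 0 is γ — a gamma ray.

gamma ray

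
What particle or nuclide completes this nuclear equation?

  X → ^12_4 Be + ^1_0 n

Be-13

Conserve mass number: A = 12 + 1, so A = 13.
Conserve atomic number: Z = 4 + 0, so Z = 4.
Z = 4 is beryllium, so the species is ^13_4 Be.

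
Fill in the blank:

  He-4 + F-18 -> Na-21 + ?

neutron

Conserve mass number: 4 + 18 = 21 + A, so A = 1.
Conserve atomic number: 2 + 9 = 11 + Z, so Z = 0.
A = 1 and Z = 0 is n — a neutron.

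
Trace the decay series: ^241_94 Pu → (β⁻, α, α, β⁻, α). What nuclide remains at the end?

Th-229

Start: (A, Z) = (241, 94).
After β⁻: (241, 95).
After α: (237, 93).
After α: (233, 91).
After β⁻: (233, 92).
After α: (229, 90).
Z = 90 is thorium.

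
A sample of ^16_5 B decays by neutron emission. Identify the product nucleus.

Neutron emission: mass number changes by -1, atomic number by +0.
A: 16 − 1 = 15; Z: 5 = 5.
Z = 5 is boron, so the daughter is ^15_5 B.

B-15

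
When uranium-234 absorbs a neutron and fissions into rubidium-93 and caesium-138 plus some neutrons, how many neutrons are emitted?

Conserve mass number: 235 = 93 + 138 + k, so k = 235 − 231 = 4.
Check atomic number: 92 = 37 + 55 + 0 = 92. ✓

4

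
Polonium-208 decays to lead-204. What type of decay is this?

ΔA = 204 − 208 = -4; ΔZ = 82 − 84 = -2.
A drops by 4 and Z drops by 2 — the signature of alpha emission.

alpha decay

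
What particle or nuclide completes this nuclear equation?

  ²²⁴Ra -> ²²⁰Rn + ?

alpha particle

Conserve mass number: 224 = 220 + A, so A = 4.
Conserve atomic number: 88 = 86 + Z, so Z = 2.
A = 4 and Z = 2 is ⁴He — an alpha particle.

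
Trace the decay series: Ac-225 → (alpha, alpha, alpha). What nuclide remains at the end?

Bi-213

Start: (A, Z) = (225, 89).
After α: (221, 87).
After α: (217, 85).
After α: (213, 83).
Z = 83 is bismuth.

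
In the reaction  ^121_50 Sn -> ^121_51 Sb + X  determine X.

Conserve mass number: 121 = 121 + A, so A = 0.
Conserve atomic number: 50 = 51 + Z, so Z = -1.
A = 0 and Z = -1 is ^0_-1 e — a beta-minus particle.

beta-minus particle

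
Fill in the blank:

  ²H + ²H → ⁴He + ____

gamma ray

Conserve mass number: 2 + 2 = 4 + A, so A = 0.
Conserve atomic number: 1 + 1 = 2 + Z, so Z = 0.
A = 0 and Z = 0 is γ — a gamma ray.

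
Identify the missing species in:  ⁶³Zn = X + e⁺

Conserve mass number: 63 = A + 0, so A = 63.
Conserve atomic number: 30 = Z + 1, so Z = 29.
Z = 29 is copper, so the species is ⁶³Cu.

Cu-63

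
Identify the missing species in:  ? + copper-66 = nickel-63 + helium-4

proton

Conserve mass number: A + 66 = 63 + 4, so A = 1.
Conserve atomic number: Z + 29 = 28 + 2, so Z = 1.
A = 1 and Z = 1 is hydrogen-1 — a proton.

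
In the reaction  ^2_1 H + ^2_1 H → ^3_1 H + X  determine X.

proton

Conserve mass number: 2 + 2 = 3 + A, so A = 1.
Conserve atomic number: 1 + 1 = 1 + Z, so Z = 1.
A = 1 and Z = 1 is ^1_1 H — a proton.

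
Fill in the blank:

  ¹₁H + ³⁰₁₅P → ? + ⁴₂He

Conserve mass number: 1 + 30 = A + 4, so A = 27.
Conserve atomic number: 1 + 15 = Z + 2, so Z = 14.
Z = 14 is silicon, so the species is ²⁷₁₄Si.

Si-27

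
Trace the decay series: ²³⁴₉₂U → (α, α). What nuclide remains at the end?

Ra-226

Start: (A, Z) = (234, 92).
After α: (230, 90).
After α: (226, 88).
Z = 88 is radium.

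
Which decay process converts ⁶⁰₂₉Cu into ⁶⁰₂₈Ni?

beta-plus decay or electron capture

ΔA = 60 − 60 = 0; ΔZ = 28 − 29 = -1.
A is unchanged and Z drops by 1 — a proton has become a neutron (β⁺ emission or electron capture).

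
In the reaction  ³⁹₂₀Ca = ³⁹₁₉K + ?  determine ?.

Conserve mass number: 39 = 39 + A, so A = 0.
Conserve atomic number: 20 = 19 + Z, so Z = 1.
A = 0 and Z = 1 is ⁰₁e — a positron.

positron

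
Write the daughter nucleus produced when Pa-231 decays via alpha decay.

Ac-227

Alpha decay: mass number changes by -4, atomic number by -2.
A: 231 − 4 = 227; Z: 91 − 2 = 89.
Z = 89 is actinium, so the daughter is Ac-227.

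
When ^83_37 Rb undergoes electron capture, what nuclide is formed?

Electron capture: mass number changes by +0, atomic number by -1.
A: 83 = 83; Z: 37 − 1 = 36.
Z = 36 is krypton, so the daughter is ^83_36 Kr.

Kr-83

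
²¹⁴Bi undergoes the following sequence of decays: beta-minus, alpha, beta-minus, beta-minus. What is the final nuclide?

Start: (A, Z) = (214, 83).
After β⁻: (214, 84).
After α: (210, 82).
After β⁻: (210, 83).
After β⁻: (210, 84).
Z = 84 is polonium.

Po-210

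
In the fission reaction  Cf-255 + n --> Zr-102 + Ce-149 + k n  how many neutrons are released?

Conserve mass number: 256 = 102 + 149 + k, so k = 256 − 251 = 5.
Check atomic number: 98 = 40 + 58 + 0 = 98. ✓

5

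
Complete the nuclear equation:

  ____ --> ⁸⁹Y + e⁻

Sr-89

Conserve mass number: A = 89 + 0, so A = 89.
Conserve atomic number: Z = 39 − 1, so Z = 38.
Z = 38 is strontium, so the species is ⁸⁹Sr.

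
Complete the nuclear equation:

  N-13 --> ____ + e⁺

C-13

Conserve mass number: 13 = A + 0, so A = 13.
Conserve atomic number: 7 = Z + 1, so Z = 6.
Z = 6 is carbon, so the species is C-13.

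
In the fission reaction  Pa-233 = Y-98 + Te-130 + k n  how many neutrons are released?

Conserve mass number: 233 = 98 + 130 + k, so k = 233 − 228 = 5.
Check atomic number: 91 = 39 + 52 + 0 = 91. ✓

5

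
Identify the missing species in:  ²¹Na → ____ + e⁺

Conserve mass number: 21 = A + 0, so A = 21.
Conserve atomic number: 11 = Z + 1, so Z = 10.
Z = 10 is neon, so the species is ²¹Ne.

Ne-21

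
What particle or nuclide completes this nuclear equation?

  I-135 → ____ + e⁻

Xe-135

Conserve mass number: 135 = A + 0, so A = 135.
Conserve atomic number: 53 = Z − 1, so Z = 54.
Z = 54 is xenon, so the species is Xe-135.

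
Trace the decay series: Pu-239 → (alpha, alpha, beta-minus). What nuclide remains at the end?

Pa-231

Start: (A, Z) = (239, 94).
After α: (235, 92).
After α: (231, 90).
After β⁻: (231, 91).
Z = 91 is protactinium.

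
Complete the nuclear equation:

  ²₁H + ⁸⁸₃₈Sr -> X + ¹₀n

Conserve mass number: 2 + 88 = A + 1, so A = 89.
Conserve atomic number: 1 + 38 = Z + 0, so Z = 39.
Z = 39 is yttrium, so the species is ⁸⁹₃₉Y.

Y-89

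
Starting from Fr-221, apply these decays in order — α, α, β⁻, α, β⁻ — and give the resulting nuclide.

Bi-209

Start: (A, Z) = (221, 87).
After α: (217, 85).
After α: (213, 83).
After β⁻: (213, 84).
After α: (209, 82).
After β⁻: (209, 83).
Z = 83 is bismuth.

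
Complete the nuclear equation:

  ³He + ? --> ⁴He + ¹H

Conserve mass number: 3 + A = 4 + 1, so A = 2.
Conserve atomic number: 2 + Z = 2 + 1, so Z = 1.
A = 2 and Z = 1 is ²H — a deuteron.

deuteron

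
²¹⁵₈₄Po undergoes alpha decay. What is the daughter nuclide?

Pb-211

Alpha decay: mass number changes by -4, atomic number by -2.
A: 215 − 4 = 211; Z: 84 − 2 = 82.
Z = 82 is lead, so the daughter is ²¹¹₈₂Pb.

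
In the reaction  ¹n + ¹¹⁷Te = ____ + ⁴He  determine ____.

Sn-114

Conserve mass number: 1 + 117 = A + 4, so A = 114.
Conserve atomic number: 0 + 52 = Z + 2, so Z = 50.
Z = 50 is tin, so the species is ¹¹⁴Sn.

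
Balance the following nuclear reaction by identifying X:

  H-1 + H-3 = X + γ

He-4

Conserve mass number: 1 + 3 = A + 0, so A = 4.
Conserve atomic number: 1 + 1 = Z + 0, so Z = 2.
A = 4 and Z = 2 is He-4 — an alpha particle.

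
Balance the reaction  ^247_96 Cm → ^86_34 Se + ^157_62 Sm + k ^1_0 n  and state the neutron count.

Conserve mass number: 247 = 86 + 157 + k, so k = 247 − 243 = 4.
Check atomic number: 96 = 34 + 62 + 0 = 96. ✓

4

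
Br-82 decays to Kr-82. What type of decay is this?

beta-minus decay

ΔA = 82 − 82 = 0; ΔZ = 36 − 35 = +1.
A is unchanged and Z rises by 1 — a neutron has become a proton (β⁻ decay).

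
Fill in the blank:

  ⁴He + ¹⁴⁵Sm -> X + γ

Conserve mass number: 4 + 145 = A + 0, so A = 149.
Conserve atomic number: 2 + 62 = Z + 0, so Z = 64.
Z = 64 is gadolinium, so the species is ¹⁴⁹Gd.

Gd-149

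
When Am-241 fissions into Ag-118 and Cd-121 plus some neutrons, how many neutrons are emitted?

2

Conserve mass number: 241 = 118 + 121 + k, so k = 241 − 239 = 2.
Check atomic number: 95 = 47 + 48 + 0 = 95. ✓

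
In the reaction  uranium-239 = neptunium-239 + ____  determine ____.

Conserve mass number: 239 = 239 + A, so A = 0.
Conserve atomic number: 92 = 93 + Z, so Z = -1.
A = 0 and Z = -1 is e⁻ — a beta-minus particle.

beta-minus particle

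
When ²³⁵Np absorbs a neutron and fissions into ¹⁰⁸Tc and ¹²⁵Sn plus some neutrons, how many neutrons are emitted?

3

Conserve mass number: 236 = 108 + 125 + k, so k = 236 − 233 = 3.
Check atomic number: 93 = 43 + 50 + 0 = 93. ✓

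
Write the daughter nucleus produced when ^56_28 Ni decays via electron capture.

Co-56

Electron capture: mass number changes by +0, atomic number by -1.
A: 56 = 56; Z: 28 − 1 = 27.
Z = 27 is cobalt, so the daughter is ^56_27 Co.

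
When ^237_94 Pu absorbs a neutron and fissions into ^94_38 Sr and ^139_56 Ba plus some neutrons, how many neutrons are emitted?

5

Conserve mass number: 238 = 94 + 139 + k, so k = 238 − 233 = 5.
Check atomic number: 94 = 38 + 56 + 0 = 94. ✓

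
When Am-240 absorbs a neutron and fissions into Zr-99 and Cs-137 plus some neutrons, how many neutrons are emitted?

5

Conserve mass number: 241 = 99 + 137 + k, so k = 241 − 236 = 5.
Check atomic number: 95 = 40 + 55 + 0 = 95. ✓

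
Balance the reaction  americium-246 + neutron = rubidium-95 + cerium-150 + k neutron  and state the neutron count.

Conserve mass number: 247 = 95 + 150 + k, so k = 247 − 245 = 2.
Check atomic number: 95 = 37 + 58 + 0 = 95. ✓

2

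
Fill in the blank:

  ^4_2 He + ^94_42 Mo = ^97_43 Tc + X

Conserve mass number: 4 + 94 = 97 + A, so A = 1.
Conserve atomic number: 2 + 42 = 43 + Z, so Z = 1.
A = 1 and Z = 1 is ^1_1 H — a proton.

proton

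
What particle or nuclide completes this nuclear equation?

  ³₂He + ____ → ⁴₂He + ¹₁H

deuteron

Conserve mass number: 3 + A = 4 + 1, so A = 2.
Conserve atomic number: 2 + Z = 2 + 1, so Z = 1.
A = 2 and Z = 1 is ²₁H — a deuteron.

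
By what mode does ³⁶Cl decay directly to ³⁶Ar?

beta-minus decay

ΔA = 36 − 36 = 0; ΔZ = 18 − 17 = +1.
A is unchanged and Z rises by 1 — a neutron has become a proton (β⁻ decay).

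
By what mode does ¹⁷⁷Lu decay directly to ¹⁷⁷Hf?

beta-minus decay

ΔA = 177 − 177 = 0; ΔZ = 72 − 71 = +1.
A is unchanged and Z rises by 1 — a neutron has become a proton (β⁻ decay).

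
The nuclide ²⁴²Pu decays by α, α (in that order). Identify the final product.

Th-234

Start: (A, Z) = (242, 94).
After α: (238, 92).
After α: (234, 90).
Z = 90 is thorium.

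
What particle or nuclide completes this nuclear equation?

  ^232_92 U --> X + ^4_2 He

Th-228

Conserve mass number: 232 = A + 4, so A = 228.
Conserve atomic number: 92 = Z + 2, so Z = 90.
Z = 90 is thorium, so the species is ^228_90 Th.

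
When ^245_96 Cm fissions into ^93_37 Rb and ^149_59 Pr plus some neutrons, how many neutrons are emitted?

Conserve mass number: 245 = 93 + 149 + k, so k = 245 − 242 = 3.
Check atomic number: 96 = 37 + 59 + 0 = 96. ✓

3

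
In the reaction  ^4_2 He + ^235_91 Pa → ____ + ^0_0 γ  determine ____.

Conserve mass number: 4 + 235 = A + 0, so A = 239.
Conserve atomic number: 2 + 91 = Z + 0, so Z = 93.
Z = 93 is neptunium, so the species is ^239_93 Np.

Np-239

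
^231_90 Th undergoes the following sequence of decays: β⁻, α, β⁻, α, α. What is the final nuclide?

Rn-219

Start: (A, Z) = (231, 90).
After β⁻: (231, 91).
After α: (227, 89).
After β⁻: (227, 90).
After α: (223, 88).
After α: (219, 86).
Z = 86 is radon.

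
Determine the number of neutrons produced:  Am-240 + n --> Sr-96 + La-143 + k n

2

Conserve mass number: 241 = 96 + 143 + k, so k = 241 − 239 = 2.
Check atomic number: 95 = 38 + 57 + 0 = 95. ✓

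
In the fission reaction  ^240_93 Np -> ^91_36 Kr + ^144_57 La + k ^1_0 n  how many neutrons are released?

Conserve mass number: 240 = 91 + 144 + k, so k = 240 − 235 = 5.
Check atomic number: 93 = 36 + 57 + 0 = 93. ✓

5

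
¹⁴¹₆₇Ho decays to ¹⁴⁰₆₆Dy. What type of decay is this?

proton emission

ΔA = 140 − 141 = -1; ΔZ = 66 − 67 = -1.
A drops by 1 and Z drops by 1 — a proton was emitted.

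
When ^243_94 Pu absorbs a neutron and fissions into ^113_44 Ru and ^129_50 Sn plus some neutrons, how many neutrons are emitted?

2

Conserve mass number: 244 = 113 + 129 + k, so k = 244 − 242 = 2.
Check atomic number: 94 = 44 + 50 + 0 = 94. ✓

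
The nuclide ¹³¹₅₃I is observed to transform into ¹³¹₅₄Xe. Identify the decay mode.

ΔA = 131 − 131 = 0; ΔZ = 54 − 53 = +1.
A is unchanged and Z rises by 1 — a neutron has become a proton (β⁻ decay).

beta-minus decay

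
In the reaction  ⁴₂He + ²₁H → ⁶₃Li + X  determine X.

gamma ray

Conserve mass number: 4 + 2 = 6 + A, so A = 0.
Conserve atomic number: 2 + 1 = 3 + Z, so Z = 0.
A = 0 and Z = 0 is ⁰₀γ — a gamma ray.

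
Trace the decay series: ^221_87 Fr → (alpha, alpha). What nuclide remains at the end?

Start: (A, Z) = (221, 87).
After α: (217, 85).
After α: (213, 83).
Z = 83 is bismuth.

Bi-213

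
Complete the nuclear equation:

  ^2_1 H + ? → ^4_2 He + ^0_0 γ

deuteron

Conserve mass number: 2 + A = 4 + 0, so A = 2.
Conserve atomic number: 1 + Z = 2 + 0, so Z = 1.
A = 2 and Z = 1 is ^2_1 H — a deuteron.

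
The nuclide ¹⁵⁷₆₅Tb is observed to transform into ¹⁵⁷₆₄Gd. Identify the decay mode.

beta-plus decay or electron capture

ΔA = 157 − 157 = 0; ΔZ = 64 − 65 = -1.
A is unchanged and Z drops by 1 — a proton has become a neutron (β⁺ emission or electron capture).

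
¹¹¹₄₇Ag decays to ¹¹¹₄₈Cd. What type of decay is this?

ΔA = 111 − 111 = 0; ΔZ = 48 − 47 = +1.
A is unchanged and Z rises by 1 — a neutron has become a proton (β⁻ decay).

beta-minus decay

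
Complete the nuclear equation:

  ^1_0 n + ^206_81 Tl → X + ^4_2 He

Au-203

Conserve mass number: 1 + 206 = A + 4, so A = 203.
Conserve atomic number: 0 + 81 = Z + 2, so Z = 79.
Z = 79 is gold, so the species is ^203_79 Au.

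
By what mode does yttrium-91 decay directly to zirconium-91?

ΔA = 91 − 91 = 0; ΔZ = 40 − 39 = +1.
A is unchanged and Z rises by 1 — a neutron has become a proton (β⁻ decay).

beta-minus decay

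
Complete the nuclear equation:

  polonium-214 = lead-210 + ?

alpha particle

Conserve mass number: 214 = 210 + A, so A = 4.
Conserve atomic number: 84 = 82 + Z, so Z = 2.
A = 4 and Z = 2 is helium-4 — an alpha particle.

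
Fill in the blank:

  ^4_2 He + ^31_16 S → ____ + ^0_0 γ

Ar-35

Conserve mass number: 4 + 31 = A + 0, so A = 35.
Conserve atomic number: 2 + 16 = Z + 0, so Z = 18.
Z = 18 is argon, so the species is ^35_18 Ar.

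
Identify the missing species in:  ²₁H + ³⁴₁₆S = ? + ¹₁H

Conserve mass number: 2 + 34 = A + 1, so A = 35.
Conserve atomic number: 1 + 16 = Z + 1, so Z = 16.
Z = 16 is sulfur, so the species is ³⁵₁₆S.

S-35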